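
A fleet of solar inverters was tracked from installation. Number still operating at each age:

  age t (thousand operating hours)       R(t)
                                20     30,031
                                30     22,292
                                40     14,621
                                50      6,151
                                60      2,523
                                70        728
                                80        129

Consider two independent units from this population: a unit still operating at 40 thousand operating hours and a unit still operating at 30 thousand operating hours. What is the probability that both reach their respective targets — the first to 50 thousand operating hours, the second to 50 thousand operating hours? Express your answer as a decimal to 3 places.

0.116

p₁ = R(50)/R(40) = 6,151/14,621 = 0.420696; p₂ = R(50)/R(30) = 6,151/22,292 = 0.275929.
P(both) = p₁ × p₂ = 0.420696 × 0.275929 = 0.116082.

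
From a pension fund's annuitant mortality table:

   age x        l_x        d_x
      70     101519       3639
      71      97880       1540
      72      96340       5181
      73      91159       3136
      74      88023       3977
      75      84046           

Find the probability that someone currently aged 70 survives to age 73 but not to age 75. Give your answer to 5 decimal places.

0.07007

This is the probability of reaching 73 but not 75, conditional on being alive at 70: (l_73 − l_75) / l_70.
= (91159 − 84046) / 101519 = 7113 / 101519 = 0.070066.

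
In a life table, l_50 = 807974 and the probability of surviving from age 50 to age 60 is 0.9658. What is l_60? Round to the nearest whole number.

l_60 = l_50 × p = 807974 × 0.9658 = 780341.

780341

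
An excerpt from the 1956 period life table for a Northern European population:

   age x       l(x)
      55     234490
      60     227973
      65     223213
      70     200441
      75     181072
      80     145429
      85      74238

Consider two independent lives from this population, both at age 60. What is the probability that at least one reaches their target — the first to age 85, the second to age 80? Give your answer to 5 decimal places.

p₁ = l(85)/l(60) = 74238/227973 = 0.325644; p₂ = l(80)/l(60) = 145429/227973 = 0.637922.
P(at least one) = 1 − (1−p₁)(1−p₂) = 1 − 0.674356 × 0.362078 = 0.755831.

0.75583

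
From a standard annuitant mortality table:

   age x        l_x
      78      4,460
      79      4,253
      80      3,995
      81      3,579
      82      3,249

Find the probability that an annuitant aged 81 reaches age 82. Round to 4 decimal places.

0.9078

We want 1p81 = l_82/l_81.
The conditional survival probability is l_82/l_81 = 3,249/3,579 = 0.907795.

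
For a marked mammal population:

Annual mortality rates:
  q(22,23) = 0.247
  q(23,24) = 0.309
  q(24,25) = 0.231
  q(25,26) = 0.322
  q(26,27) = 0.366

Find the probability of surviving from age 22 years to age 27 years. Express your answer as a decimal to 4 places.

0.1720

P(survive 22→27) = (1 − 0.247) × (1 − 0.309) × (1 − 0.231) × (1 − 0.322) × (1 − 0.366).
= 0.753 × 0.691 × 0.769 × 0.678 × 0.634 = 0.171996.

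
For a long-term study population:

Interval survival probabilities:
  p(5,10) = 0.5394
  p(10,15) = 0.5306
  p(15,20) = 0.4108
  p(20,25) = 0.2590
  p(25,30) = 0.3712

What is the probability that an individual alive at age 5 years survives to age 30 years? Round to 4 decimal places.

0.0113

The overall survival probability is 0.5394 × 0.5306 × 0.4108 × 0.2590 × 0.3712.
= 0.011304.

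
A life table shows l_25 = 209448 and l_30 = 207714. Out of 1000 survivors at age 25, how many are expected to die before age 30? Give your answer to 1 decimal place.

8.3

The relevant probability is 1 − 207714/209448 = 0.008279.
Expected number = 1000 × 0.008279 = 8.3.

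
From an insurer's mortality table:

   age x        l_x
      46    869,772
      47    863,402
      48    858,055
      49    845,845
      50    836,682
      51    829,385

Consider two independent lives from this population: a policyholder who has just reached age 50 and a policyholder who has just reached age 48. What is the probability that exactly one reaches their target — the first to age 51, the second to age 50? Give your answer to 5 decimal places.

p₁ = l_51/l_50 = 829,385/836,682 = 0.991279; p₂ = l_50/l_48 = 836,682/858,055 = 0.975091.
P(exactly one) = p₁(1−p₂) + (1−p₁)p₂ = 0.024692 + 0.008504 = 0.033196.

0.03320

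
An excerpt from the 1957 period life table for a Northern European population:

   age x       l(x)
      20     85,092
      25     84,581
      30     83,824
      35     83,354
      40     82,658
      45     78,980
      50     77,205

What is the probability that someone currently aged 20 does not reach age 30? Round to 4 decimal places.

P(die before 30 | alive at 20) = 1 − l(30)/l(20) = 1 − 83,824/85,092 = (1,268)/85,092 = 0.014902.

0.0149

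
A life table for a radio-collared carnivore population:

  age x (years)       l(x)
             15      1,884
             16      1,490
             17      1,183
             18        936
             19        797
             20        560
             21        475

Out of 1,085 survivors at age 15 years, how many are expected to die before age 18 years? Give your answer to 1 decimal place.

546.0

The relevant probability is 1 − 936/1,884 = 0.503185.
Expected number = 1,085 × 0.503185 = 546.0.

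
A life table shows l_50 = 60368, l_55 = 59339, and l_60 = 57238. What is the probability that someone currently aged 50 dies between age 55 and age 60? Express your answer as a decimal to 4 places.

0.0348

We want 5|5q50 = (l_55 − l_60)/l_50.
This is the probability of reaching 55 but not 60, conditional on being alive at 50: (l_55 − l_60) / l_50.
= (59339 − 57238) / 60368 = 2101 / 60368 = 0.034803.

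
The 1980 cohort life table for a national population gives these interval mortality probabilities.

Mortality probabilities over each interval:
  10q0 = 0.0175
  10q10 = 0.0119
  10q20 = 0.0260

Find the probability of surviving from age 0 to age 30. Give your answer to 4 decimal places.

0.9456

Chaining the interval survival probabilities: (1 − 0.0175) × (1 − 0.0119) × (1 − 0.0260).
= 0.9825 × 0.9881 × 0.9740 = 0.945567.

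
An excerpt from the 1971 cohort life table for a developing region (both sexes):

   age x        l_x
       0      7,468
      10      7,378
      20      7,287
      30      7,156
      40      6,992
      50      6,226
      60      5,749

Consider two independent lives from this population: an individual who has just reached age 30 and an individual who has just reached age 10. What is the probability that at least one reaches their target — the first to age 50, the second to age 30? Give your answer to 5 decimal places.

0.99609

p₁ = l_50/l_30 = 6,226/7,156 = 0.870039; p₂ = l_30/l_10 = 7,156/7,378 = 0.969911.
P(at least one) = 1 − (1−p₁)(1−p₂) = 1 − 0.129961 × 0.030089 = 0.996090.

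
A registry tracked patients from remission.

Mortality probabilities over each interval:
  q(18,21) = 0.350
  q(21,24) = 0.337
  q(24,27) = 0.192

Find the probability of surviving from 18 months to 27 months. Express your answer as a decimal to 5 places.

Survival from 18 to 27 is the product of surviving each interval: (1 − 0.350) × (1 − 0.337) × (1 − 0.192).
= 0.650 × 0.663 × 0.808 = 0.348208.

0.34821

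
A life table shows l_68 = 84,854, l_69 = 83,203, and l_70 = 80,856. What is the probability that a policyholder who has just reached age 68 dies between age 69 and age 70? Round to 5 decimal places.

We want 1|1q68 = (l_69 − l_70)/l_68.
This is the probability of reaching 69 but not 70, conditional on being alive at 68: (l_69 − l_70) / l_68.
= (83,203 − 80,856) / 84,854 = 2,347 / 84,854 = 0.027659.

0.02766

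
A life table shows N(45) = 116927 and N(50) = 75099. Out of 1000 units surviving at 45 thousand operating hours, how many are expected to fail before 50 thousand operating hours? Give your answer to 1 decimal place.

The relevant probability is 1 − 75099/116927 = 0.357727.
Expected number = 1000 × 0.357727 = 357.7.

357.7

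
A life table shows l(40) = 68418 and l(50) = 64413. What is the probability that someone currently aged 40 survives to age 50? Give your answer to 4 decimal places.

0.9415

The conditional survival probability is l(50)/l(40) = 64413/68418 = 0.941463.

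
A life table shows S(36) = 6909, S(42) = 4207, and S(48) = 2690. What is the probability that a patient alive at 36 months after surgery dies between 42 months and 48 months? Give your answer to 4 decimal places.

0.2196

This is the probability of reaching 42 but not 48, conditional on being alive at 36: (S(42) − S(48)) / S(36).
= (4207 − 2690) / 6909 = 1517 / 6909 = 0.219569.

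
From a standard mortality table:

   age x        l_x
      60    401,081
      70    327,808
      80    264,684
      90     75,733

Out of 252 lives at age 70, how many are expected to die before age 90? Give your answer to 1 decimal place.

The relevant probability is 1 − 75,733/327,808 = 0.768971.
Expected number = 252 × 0.768971 = 193.8.

193.8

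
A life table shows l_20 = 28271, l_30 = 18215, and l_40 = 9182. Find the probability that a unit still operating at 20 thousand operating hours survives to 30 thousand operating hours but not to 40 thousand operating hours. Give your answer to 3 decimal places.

0.320

This is the probability of reaching 30 but not 40, conditional on being operational at 20: (l_30 − l_40) / l_20.
= (18215 − 9182) / 28271 = 9033 / 28271 = 0.319515.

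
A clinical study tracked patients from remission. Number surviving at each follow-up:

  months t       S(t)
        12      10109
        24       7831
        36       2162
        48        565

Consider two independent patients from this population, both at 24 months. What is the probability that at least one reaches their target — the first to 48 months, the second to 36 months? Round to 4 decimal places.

p₁ = S(48)/S(24) = 565/7831 = 0.072149; p₂ = S(36)/S(24) = 2162/7831 = 0.276082.
P(at least one) = 1 − (1−p₁)(1−p₂) = 1 − 0.927851 × 0.723918 = 0.328312.

0.3283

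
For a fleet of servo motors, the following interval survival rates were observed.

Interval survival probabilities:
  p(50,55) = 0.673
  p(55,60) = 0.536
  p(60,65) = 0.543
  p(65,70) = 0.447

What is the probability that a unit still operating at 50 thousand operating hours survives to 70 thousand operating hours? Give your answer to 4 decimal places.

Survival from 50 to 70 is the product of surviving each interval: 0.673 × 0.536 × 0.543 × 0.447.
= 0.087556.

0.0876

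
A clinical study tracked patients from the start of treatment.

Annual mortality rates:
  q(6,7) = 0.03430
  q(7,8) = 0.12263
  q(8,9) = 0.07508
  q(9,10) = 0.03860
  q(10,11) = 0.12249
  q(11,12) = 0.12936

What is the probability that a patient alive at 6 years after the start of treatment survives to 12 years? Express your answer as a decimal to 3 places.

0.576

Chaining the interval survival probabilities: (1 − 0.03430) × (1 − 0.12263) × (1 − 0.07508) × (1 − 0.03860) × (1 − 0.12249) × (1 − 0.12936).
= 0.96570 × 0.87737 × 0.92492 × 0.96140 × 0.87751 × 0.87064 = 0.575604.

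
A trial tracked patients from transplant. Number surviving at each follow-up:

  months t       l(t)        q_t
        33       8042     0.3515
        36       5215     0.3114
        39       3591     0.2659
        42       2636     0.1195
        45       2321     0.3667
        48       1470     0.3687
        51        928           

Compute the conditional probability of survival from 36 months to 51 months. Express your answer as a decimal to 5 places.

The conditional survival probability is l(51)/l(36) = 928/5215 = 0.177948.

0.17795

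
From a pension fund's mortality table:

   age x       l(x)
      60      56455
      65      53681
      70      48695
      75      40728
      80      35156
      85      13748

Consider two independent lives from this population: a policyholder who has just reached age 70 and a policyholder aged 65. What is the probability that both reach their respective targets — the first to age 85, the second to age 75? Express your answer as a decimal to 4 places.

p₁ = l(85)/l(70) = 13748/48695 = 0.282329; p₂ = l(75)/l(65) = 40728/53681 = 0.758704.
P(both) = p₁ × p₂ = 0.282329 × 0.758704 = 0.214204.

0.2142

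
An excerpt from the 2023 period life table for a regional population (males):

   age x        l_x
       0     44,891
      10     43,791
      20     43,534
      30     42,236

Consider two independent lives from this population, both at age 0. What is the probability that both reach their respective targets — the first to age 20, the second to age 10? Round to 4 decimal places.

p₁ = l_20/l_0 = 43,534/44,891 = 0.969771; p₂ = l_10/l_0 = 43,791/44,891 = 0.975496.
P(both) = p₁ × p₂ = 0.969771 × 0.975496 = 0.946008.

0.9460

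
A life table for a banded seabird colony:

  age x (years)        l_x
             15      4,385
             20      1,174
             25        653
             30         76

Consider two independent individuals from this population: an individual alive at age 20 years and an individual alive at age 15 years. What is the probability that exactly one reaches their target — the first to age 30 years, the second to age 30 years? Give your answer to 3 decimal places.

0.080

p₁ = l_30/l_20 = 76/1,174 = 0.064736; p₂ = l_30/l_15 = 76/4,385 = 0.017332.
P(exactly one) = p₁(1−p₂) + (1−p₁)p₂ = 0.063614 + 0.016210 = 0.079824.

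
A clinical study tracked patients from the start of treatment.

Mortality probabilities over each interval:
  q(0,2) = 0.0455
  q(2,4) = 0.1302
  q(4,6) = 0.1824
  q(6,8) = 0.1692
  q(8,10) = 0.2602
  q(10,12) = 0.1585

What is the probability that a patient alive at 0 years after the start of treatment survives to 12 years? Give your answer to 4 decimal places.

The overall survival probability is (1 − 0.0455) × (1 − 0.1302) × (1 − 0.1824) × (1 − 0.1692) × (1 − 0.2602) × (1 − 0.1585).
= 0.9545 × 0.8698 × 0.8176 × 0.8308 × 0.7398 × 0.8415 = 0.351076.

0.3511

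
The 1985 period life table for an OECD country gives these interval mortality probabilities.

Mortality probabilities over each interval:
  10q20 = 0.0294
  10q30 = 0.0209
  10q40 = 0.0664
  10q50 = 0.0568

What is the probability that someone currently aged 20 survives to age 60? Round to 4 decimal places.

0.8368

Chaining the interval survival probabilities: (1 − 0.0294) × (1 − 0.0209) × (1 − 0.0664) × (1 − 0.0568).
= 0.9706 × 0.9791 × 0.9336 × 0.9432 = 0.836820.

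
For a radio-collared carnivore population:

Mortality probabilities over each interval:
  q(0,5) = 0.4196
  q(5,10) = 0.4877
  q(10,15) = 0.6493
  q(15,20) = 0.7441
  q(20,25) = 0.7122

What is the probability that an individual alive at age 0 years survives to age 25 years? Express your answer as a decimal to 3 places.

Survival from 0 to 25 is the product of surviving each interval: (1 − 0.4196) × (1 − 0.4877) × (1 − 0.6493) × (1 − 0.7441) × (1 − 0.7122).
= 0.5804 × 0.5123 × 0.3507 × 0.2559 × 0.2878 = 0.007680.

0.008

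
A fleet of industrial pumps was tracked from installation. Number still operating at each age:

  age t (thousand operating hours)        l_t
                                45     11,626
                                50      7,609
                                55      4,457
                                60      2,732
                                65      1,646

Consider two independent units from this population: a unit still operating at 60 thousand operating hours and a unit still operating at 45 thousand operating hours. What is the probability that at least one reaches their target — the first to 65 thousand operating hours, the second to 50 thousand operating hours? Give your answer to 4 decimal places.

p₁ = l_65/l_60 = 1,646/2,732 = 0.602489; p₂ = l_50/l_45 = 7,609/11,626 = 0.654481.
P(at least one) = 1 − (1−p₁)(1−p₂) = 1 − 0.397511 × 0.345519 = 0.862652.

0.8627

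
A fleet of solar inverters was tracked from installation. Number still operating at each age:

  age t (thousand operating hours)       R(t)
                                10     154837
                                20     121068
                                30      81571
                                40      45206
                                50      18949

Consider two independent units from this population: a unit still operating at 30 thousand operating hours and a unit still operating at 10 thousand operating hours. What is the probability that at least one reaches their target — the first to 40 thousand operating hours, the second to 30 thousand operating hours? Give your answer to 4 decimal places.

0.7891

p₁ = R(40)/R(30) = 45206/81571 = 0.554192; p₂ = R(30)/R(10) = 81571/154837 = 0.526819.
P(at least one) = 1 − (1−p₁)(1−p₂) = 1 − 0.445808 × 0.473181 = 0.789052.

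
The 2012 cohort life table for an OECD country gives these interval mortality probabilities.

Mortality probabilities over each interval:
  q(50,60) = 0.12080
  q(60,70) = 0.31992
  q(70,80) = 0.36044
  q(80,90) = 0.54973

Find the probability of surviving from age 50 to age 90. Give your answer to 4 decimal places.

The overall survival probability is (1 − 0.12080) × (1 − 0.31992) × (1 − 0.36044) × (1 − 0.54973).
= 0.87920 × 0.68008 × 0.63956 × 0.45027 = 0.172188.

0.1722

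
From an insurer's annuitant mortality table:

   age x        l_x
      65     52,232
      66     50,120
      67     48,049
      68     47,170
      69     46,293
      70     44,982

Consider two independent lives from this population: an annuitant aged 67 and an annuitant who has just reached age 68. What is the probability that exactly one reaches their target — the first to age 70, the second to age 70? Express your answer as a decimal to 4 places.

p₁ = l_70/l_67 = 44,982/48,049 = 0.936169; p₂ = l_70/l_68 = 44,982/47,170 = 0.953615.
P(exactly one) = p₁(1−p₂) + (1−p₁)p₂ = 0.043424 + 0.060870 = 0.104294.

0.1043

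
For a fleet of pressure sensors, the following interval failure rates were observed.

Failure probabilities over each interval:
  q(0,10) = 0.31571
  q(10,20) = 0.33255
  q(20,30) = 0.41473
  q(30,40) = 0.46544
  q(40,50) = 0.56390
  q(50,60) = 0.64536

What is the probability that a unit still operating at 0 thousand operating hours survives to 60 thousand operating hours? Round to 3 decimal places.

Chaining the interval survival probabilities: (1 − 0.31571) × (1 − 0.33255) × (1 − 0.41473) × (1 − 0.46544) × (1 − 0.56390) × (1 − 0.64536).
= 0.68429 × 0.66745 × 0.58527 × 0.53456 × 0.43610 × 0.35464 = 0.022100.

0.022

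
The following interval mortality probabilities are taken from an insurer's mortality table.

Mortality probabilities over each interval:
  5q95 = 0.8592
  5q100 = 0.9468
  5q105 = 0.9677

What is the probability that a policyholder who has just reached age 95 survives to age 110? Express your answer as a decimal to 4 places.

0.0002

The overall survival probability is (1 − 0.8592) × (1 − 0.9468) × (1 − 0.9677).
= 0.1408 × 0.0532 × 0.0323 = 0.000242.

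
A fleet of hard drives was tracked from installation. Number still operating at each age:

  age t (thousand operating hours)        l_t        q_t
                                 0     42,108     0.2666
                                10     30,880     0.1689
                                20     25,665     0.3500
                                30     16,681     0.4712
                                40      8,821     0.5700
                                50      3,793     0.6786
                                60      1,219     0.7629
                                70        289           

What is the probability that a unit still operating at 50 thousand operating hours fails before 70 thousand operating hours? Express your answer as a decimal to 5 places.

0.92381

P(fail before 70 | operational at 50) = 1 − l_70/l_50 = 1 − 289/3,793 = (3,504)/3,793 = 0.923807.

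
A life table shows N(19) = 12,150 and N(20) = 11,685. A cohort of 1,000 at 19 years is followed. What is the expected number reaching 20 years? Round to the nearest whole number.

The relevant probability is 11,685/12,150 = 0.961728.
Expected number = 1,000 × 0.961728 = 962.

962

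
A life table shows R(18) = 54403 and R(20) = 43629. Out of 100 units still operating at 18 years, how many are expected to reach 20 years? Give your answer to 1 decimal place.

80.2

The relevant probability is 43629/54403 = 0.801959.
Expected number = 100 × 0.801959 = 80.2.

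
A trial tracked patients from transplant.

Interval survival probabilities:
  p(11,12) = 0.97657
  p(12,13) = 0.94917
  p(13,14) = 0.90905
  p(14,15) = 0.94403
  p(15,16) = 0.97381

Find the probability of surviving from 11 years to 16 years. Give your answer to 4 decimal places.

Chaining the interval survival probabilities: 0.97657 × 0.94917 × 0.90905 × 0.94403 × 0.97381.
= 0.774632.

0.7746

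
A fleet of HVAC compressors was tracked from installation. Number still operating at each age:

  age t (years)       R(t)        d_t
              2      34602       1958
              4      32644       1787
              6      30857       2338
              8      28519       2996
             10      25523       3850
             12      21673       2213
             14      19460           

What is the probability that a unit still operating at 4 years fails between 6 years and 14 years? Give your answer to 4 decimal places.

0.3491

This is the probability of reaching 6 but not 14, conditional on being operational at 4: (R(6) − R(14)) / R(4).
= (30857 − 19460) / 32644 = 11397 / 32644 = 0.349130.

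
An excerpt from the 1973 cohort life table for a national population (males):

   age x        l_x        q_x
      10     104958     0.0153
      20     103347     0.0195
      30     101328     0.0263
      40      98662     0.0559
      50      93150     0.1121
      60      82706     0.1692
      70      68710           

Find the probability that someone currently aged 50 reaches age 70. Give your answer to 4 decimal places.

We want 20p50 = l_70/l_50.
The conditional survival probability is l_70/l_50 = 68710/93150 = 0.737627.

0.7376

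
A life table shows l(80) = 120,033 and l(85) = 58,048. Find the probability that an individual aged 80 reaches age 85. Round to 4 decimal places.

0.4836

The conditional survival probability is l(85)/l(80) = 58,048/120,033 = 0.483600.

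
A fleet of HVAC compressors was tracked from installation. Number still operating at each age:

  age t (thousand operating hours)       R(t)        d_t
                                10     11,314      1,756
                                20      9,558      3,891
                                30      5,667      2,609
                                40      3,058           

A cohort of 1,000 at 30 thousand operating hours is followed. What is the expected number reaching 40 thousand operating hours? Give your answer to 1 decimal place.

539.6

The relevant probability is 3,058/5,667 = 0.539615.
Expected number = 1,000 × 0.539615 = 539.6.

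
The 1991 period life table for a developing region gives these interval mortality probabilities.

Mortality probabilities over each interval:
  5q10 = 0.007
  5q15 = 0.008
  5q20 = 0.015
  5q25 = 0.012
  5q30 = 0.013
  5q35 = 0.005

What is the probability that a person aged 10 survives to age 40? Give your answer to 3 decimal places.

0.941

Survival from 10 to 40 is the product of surviving each interval: (1 − 0.007) × (1 − 0.008) × (1 − 0.015) × (1 − 0.012) × (1 − 0.013) × (1 − 0.005).
= 0.993 × 0.992 × 0.985 × 0.988 × 0.987 × 0.995 = 0.941444.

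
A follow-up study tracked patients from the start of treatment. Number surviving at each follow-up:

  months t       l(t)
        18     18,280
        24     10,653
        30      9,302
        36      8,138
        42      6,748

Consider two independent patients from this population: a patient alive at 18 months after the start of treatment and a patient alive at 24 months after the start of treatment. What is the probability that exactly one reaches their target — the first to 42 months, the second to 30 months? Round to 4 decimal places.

0.5977

p₁ = l(42)/l(18) = 6,748/18,280 = 0.369147; p₂ = l(30)/l(24) = 9,302/10,653 = 0.873181.
P(exactly one) = p₁(1−p₂) + (1−p₁)p₂ = 0.046815 + 0.550849 = 0.597664.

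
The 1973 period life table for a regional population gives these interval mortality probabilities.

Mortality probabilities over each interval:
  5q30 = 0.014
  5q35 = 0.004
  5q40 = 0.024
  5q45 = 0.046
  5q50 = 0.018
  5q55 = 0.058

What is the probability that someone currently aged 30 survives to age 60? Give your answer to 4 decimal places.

The overall survival probability is (1 − 0.014) × (1 − 0.004) × (1 − 0.024) × (1 − 0.046) × (1 − 0.018) × (1 − 0.058).
= 0.986 × 0.996 × 0.976 × 0.954 × 0.982 × 0.942 = 0.845857.

0.8459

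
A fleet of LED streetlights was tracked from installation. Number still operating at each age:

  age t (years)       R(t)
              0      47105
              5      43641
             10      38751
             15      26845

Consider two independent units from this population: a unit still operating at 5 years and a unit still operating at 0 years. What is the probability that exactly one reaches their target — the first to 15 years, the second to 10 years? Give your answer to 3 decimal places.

0.426

p₁ = R(15)/R(5) = 26845/43641 = 0.615133; p₂ = R(10)/R(0) = 38751/47105 = 0.822652.
P(exactly one) = p₁(1−p₂) + (1−p₁)p₂ = 0.109093 + 0.316612 = 0.425704.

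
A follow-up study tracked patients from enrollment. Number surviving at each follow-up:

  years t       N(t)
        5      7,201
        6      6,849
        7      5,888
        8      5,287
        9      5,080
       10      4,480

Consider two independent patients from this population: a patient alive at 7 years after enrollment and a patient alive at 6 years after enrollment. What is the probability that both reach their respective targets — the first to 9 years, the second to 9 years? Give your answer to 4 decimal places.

p₁ = N(9)/N(7) = 5,080/5,888 = 0.862772; p₂ = N(9)/N(6) = 5,080/6,849 = 0.741714.
P(both) = p₁ × p₂ = 0.862772 × 0.741714 = 0.639930.

0.6399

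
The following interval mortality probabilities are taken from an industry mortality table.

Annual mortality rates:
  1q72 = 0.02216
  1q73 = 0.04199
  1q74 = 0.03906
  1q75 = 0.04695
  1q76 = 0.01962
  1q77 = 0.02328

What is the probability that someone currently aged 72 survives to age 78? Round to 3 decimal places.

0.822

6p72 = (1 − 0.02216) × (1 − 0.04199) × (1 − 0.03906) × (1 − 0.04695) × (1 − 0.01962) × (1 − 0.02328).
= 0.97784 × 0.95801 × 0.96094 × 0.95305 × 0.98038 × 0.97672 = 0.821513.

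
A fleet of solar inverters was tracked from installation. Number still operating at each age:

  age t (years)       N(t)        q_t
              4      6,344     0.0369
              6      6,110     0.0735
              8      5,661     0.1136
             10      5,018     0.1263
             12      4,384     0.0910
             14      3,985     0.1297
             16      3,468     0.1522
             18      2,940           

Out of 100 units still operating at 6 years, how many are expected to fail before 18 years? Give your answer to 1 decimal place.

51.9

The relevant probability is 1 − 2,940/6,110 = 0.518822.
Expected number = 100 × 0.518822 = 51.9.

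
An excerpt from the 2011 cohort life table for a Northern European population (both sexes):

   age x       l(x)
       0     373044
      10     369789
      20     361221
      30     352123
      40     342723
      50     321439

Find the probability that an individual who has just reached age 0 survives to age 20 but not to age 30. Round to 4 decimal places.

0.0244

This is the probability of reaching 20 but not 30, conditional on being alive at 0: (l(20) − l(30)) / l(0).
= (361221 − 352123) / 373044 = 9098 / 373044 = 0.024389.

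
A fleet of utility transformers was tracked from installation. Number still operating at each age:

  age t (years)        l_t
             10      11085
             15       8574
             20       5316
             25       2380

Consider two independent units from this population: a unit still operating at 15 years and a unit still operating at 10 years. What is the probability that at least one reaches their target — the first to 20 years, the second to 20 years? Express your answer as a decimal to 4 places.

0.8022

p₁ = l_20/l_15 = 5316/8574 = 0.620014; p₂ = l_20/l_10 = 5316/11085 = 0.479567.
P(at least one) = 1 − (1−p₁)(1−p₂) = 1 − 0.379986 × 0.520433 = 0.802243.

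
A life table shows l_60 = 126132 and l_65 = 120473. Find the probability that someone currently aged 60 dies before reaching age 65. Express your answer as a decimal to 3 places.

0.045

P(die before 65 | alive at 60) = 1 − l_65/l_60 = 1 − 120473/126132 = (5659)/126132 = 0.044866.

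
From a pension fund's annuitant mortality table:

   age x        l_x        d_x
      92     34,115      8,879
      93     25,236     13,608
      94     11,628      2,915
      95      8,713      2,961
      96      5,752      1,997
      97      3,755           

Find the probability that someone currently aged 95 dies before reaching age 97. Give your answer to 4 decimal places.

P(die before 97 | alive at 95) = 1 − l_97/l_95 = 1 − 3,755/8,713 = (4,958)/8,713 = 0.569035.

0.5690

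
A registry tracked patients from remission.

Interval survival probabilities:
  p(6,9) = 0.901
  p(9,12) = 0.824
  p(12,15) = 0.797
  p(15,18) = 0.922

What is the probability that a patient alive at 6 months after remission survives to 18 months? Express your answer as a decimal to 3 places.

Survival from 6 to 18 is the product of surviving each interval: 0.901 × 0.824 × 0.797 × 0.922.
= 0.545558.

0.546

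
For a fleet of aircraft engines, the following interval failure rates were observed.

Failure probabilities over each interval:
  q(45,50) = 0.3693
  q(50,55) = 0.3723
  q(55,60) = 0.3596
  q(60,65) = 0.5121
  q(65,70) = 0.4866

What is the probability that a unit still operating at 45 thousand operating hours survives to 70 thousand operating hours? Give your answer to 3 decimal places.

0.064

P(survive 45→70) = (1 − 0.3693) × (1 − 0.3723) × (1 − 0.3596) × (1 − 0.5121) × (1 − 0.4866).
= 0.6307 × 0.6277 × 0.6404 × 0.4879 × 0.5134 = 0.063506.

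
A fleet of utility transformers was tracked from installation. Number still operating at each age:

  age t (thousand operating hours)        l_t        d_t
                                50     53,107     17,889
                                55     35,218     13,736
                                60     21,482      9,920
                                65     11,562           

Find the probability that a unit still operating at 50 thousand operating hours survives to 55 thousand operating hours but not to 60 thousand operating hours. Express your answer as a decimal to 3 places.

This is the probability of reaching 55 but not 60, conditional on being operational at 50: (l_55 − l_60) / l_50.
= (35,218 − 21,482) / 53,107 = 13,736 / 53,107 = 0.258648.

0.259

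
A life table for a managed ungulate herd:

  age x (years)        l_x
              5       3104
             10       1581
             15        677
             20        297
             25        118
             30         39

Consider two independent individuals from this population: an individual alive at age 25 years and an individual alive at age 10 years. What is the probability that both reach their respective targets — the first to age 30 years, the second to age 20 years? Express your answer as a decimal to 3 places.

0.062

p₁ = l_30/l_25 = 39/118 = 0.330508; p₂ = l_20/l_10 = 297/1581 = 0.187856.
P(both) = p₁ × p₂ = 0.330508 × 0.187856 = 0.062088.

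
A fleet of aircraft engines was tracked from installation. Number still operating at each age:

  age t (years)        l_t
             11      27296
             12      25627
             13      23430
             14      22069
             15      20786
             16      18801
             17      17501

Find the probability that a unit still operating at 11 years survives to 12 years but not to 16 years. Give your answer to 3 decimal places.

0.250

This is the probability of reaching 12 but not 16, conditional on being operational at 11: (l_12 − l_16) / l_11.
= (25627 − 18801) / 27296 = 6826 / 27296 = 0.250073.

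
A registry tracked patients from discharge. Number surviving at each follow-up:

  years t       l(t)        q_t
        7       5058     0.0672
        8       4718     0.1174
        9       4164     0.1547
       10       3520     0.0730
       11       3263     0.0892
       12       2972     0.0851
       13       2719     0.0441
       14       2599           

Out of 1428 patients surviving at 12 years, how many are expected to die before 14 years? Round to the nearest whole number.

179

The relevant probability is 1 − 2599/2972 = 0.125505.
Expected number = 1428 × 0.125505 = 179.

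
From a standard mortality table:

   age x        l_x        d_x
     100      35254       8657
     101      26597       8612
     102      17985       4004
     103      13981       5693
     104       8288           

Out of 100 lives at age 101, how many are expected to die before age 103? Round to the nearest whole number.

47

The relevant probability is 1 − 13981/26597 = 0.474339.
Expected number = 100 × 0.474339 = 47.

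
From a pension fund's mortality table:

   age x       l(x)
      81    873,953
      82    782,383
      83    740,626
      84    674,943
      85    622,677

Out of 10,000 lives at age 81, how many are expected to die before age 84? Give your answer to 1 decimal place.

The relevant probability is 1 − 674,943/873,953 = 0.227712.
Expected number = 10,000 × 0.227712 = 2277.1.

2277.1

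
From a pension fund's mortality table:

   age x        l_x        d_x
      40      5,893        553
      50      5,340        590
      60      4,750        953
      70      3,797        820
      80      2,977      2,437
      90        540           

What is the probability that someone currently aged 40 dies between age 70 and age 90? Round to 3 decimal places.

This is the probability of reaching 70 but not 90, conditional on being alive at 40: (l_70 − l_90) / l_40.
= (3,797 − 540) / 5,893 = 3,257 / 5,893 = 0.552690.

0.553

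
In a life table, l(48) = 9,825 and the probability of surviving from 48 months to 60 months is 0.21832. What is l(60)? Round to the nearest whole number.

l(60) = l(48) × p = 9,825 × 0.21832 = 2145.

2145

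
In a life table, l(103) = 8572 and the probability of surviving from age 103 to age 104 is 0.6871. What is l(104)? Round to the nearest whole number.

l(104) = l(103) × p = 8572 × 0.6871 = 5890.

5890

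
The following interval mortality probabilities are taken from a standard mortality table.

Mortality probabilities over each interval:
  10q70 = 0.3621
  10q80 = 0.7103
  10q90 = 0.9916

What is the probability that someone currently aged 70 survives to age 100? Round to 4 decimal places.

Survival from 70 to 100 is the product of surviving each interval: (1 − 0.3621) × (1 − 0.7103) × (1 − 0.9916).
= 0.6379 × 0.2897 × 0.0084 = 0.001552.

0.0016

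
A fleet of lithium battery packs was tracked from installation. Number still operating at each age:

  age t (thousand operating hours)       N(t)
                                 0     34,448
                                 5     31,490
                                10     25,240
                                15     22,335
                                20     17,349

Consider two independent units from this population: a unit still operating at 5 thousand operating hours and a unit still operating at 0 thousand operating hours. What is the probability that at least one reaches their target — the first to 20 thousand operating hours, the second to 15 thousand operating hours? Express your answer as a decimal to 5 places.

0.84210

p₁ = N(20)/N(5) = 17,349/31,490 = 0.550937; p₂ = N(15)/N(0) = 22,335/34,448 = 0.648369.
P(at least one) = 1 − (1−p₁)(1−p₂) = 1 − 0.449063 × 0.351631 = 0.842096.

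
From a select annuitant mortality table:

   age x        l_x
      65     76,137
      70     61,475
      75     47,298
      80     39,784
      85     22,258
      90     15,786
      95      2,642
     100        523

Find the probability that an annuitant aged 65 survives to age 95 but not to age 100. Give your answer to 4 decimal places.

0.0278

This is the probability of reaching 95 but not 100, conditional on being alive at 65: (l_95 − l_100) / l_65.
= (2,642 − 523) / 76,137 = 2,119 / 76,137 = 0.027831.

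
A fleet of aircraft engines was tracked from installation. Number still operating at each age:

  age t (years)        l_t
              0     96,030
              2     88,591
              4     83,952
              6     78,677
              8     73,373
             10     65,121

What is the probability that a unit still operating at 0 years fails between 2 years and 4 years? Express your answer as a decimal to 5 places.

This is the probability of reaching 2 but not 4, conditional on being operational at 0: (l_2 − l_4) / l_0.
= (88,591 − 83,952) / 96,030 = 4,639 / 96,030 = 0.048308.

0.04831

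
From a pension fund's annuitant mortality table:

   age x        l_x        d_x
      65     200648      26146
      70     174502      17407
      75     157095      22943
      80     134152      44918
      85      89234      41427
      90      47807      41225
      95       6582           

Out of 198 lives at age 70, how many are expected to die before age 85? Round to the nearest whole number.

The relevant probability is 1 − 89234/174502 = 0.488636.
Expected number = 198 × 0.488636 = 97.

97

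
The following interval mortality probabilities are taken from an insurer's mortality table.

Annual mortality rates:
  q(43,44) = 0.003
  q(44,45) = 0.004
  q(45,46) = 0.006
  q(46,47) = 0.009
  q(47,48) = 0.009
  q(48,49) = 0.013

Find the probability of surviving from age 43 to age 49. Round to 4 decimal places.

The overall survival probability is (1 − 0.003) × (1 − 0.004) × (1 − 0.006) × (1 − 0.009) × (1 − 0.009) × (1 − 0.013).
= 0.997 × 0.996 × 0.994 × 0.991 × 0.991 × 0.987 = 0.956765.

0.9568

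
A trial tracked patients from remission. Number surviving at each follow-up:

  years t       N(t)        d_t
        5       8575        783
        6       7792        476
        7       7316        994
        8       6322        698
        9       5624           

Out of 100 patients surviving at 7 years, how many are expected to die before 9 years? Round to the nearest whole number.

23

The relevant probability is 1 − 5624/7316 = 0.231274.
Expected number = 100 × 0.231274 = 23.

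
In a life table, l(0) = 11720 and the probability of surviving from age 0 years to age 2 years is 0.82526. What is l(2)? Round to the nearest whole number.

9672

l(2) = l(0) × p = 11720 × 0.82526 = 9672.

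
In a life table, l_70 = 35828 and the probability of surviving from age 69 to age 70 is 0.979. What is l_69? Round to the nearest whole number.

36597

l_69 = l_70 / p = 35828 / 0.979 = 36597.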